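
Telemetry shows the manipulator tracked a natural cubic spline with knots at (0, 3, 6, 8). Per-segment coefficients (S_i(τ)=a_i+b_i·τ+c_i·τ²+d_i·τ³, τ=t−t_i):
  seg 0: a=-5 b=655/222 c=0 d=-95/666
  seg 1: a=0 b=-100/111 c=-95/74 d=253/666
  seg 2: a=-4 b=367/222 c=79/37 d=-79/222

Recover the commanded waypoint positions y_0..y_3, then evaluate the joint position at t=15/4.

y_0 = S_0(0) = a_0 = -5
y_1 = S_1(0) = a_1 = 0
y_2 = S_2(0) = a_2 = -4
y_3 = S_2(2) = 5
t_q=15/4 is in segment 1 (τ=3/4); S_1(τ)=-5861/4736

y_0=-5 y_1=0 y_2=-4 y_3=5
S(15/4) = -5861/4736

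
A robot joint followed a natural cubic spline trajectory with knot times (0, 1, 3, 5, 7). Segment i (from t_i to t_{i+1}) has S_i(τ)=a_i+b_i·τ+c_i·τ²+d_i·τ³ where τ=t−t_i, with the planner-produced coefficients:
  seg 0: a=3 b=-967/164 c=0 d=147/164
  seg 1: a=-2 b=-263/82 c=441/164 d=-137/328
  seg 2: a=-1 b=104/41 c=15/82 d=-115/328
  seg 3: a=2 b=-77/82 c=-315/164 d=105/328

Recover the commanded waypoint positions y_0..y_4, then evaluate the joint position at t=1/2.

y_0 = S_0(0) = a_0 = 3
y_1 = S_1(0) = a_1 = -2
y_2 = S_2(0) = a_2 = -1
y_3 = S_3(0) = a_3 = 2
y_4 = S_3(2) = -5
t_q=1/2 is in segment 0 (τ=1/2); S_0(τ)=215/1312

y_0=3 y_1=-2 y_2=-1 y_3=2 y_4=-5
S(1/2) = 215/1312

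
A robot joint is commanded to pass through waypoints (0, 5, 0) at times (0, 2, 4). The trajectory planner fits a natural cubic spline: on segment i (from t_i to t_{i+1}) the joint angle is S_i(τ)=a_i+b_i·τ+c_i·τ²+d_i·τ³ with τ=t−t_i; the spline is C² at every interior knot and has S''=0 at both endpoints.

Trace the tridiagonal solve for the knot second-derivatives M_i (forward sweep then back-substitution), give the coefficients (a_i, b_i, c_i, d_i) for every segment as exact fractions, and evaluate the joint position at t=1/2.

Δ: Δ0=5/2, Δ1=-5/2
row 1: diag=8, rhs=-30; c'=1/4, d'=-15/4
back: M1=-15/4
M: M0=0, M1=-15/4, M2=0
seg 0: a=0, c=M0/2=0, d=(M1−M0)/(6·2)=-5/16, b=Δ0−h0·(2M0+M1)/6=15/4
seg 1: a=5, c=M1/2=-15/8, d=(M2−M1)/(6·2)=5/16, b=Δ1−h1·(2M1+M2)/6=0
t_q=1/2 → seg 0, τ=1/2; S=0+15/4·τ+0·τ²+-5/16·τ³=235/128

  seg 0: a=0 b=15/4 c=0 d=-5/16
  seg 1: a=5 b=0 c=-15/8 d=5/16
S(1/2) = 235/128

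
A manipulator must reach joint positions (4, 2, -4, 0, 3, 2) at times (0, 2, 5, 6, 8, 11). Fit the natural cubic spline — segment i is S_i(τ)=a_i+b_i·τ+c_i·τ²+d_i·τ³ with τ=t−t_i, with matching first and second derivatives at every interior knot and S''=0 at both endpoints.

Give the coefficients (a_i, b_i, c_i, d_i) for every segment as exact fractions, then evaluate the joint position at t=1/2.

Δ: Δ0=-1, Δ1=-2, Δ2=4, Δ3=3/2, Δ4=-1/3
row 1: diag=10, rhs=-6; c'=3/10, d'=-3/5
row 2: denom=8−3·3/10=71/10; d'=(36−3·-3/5)/(71/10)=378/71
row 3: denom=6−1·10/71=416/71; d'=(-15−1·378/71)/(416/71)=-111/32
row 4: denom=10−2·71/208=969/104; d'=(-11−2·-111/32)/(969/104)=-845/1938
back: M4=-845/1938
back: M3=-111/32−71/208·-845/1938=-3217/969
back: M2=378/71−10/71·-3217/969=5612/969
back: M1=-3/5−3/10·5612/969=-755/323
M: M0=0, M1=-755/323, M2=5612/969, M3=-3217/969, M4=-845/1938, M5=0
seg 0: a=4, c=M0/2=0, d=(M1−M0)/(6·2)=-755/3876, b=Δ0−h0·(2M0+M1)/6=-214/969
seg 1: a=2, c=M1/2=-755/646, d=(M2−M1)/(6·3)=7877/17442, b=Δ1−h1·(2M1+M2)/6=-2479/969
seg 2: a=-4, c=M2/2=2806/969, d=(M3−M2)/(6·1)=-981/646, b=Δ2−h2·(2M2+M3)/6=299/114
seg 3: a=0, c=M3/2=-3217/1938, d=(M4−M3)/(6·2)=621/2584, b=Δ3−h3·(2M3+M4)/6=3739/969
seg 4: a=3, c=M4/2=-845/3876, d=(M5−M4)/(6·3)=845/34884, b=Δ4−h4·(2M4+M5)/6=199/1938
t_q=1/2 → seg 0, τ=1/2; S=4+-214/969·τ+0·τ²+-755/3876·τ³=39951/10336

  seg 0: a=4 b=-214/969 c=0 d=-755/3876
  seg 1: a=2 b=-2479/969 c=-755/646 d=7877/17442
  seg 2: a=-4 b=299/114 c=2806/969 d=-981/646
  seg 3: a=0 b=3739/969 c=-3217/1938 d=621/2584
  seg 4: a=3 b=199/1938 c=-845/3876 d=845/34884
S(1/2) = 39951/10336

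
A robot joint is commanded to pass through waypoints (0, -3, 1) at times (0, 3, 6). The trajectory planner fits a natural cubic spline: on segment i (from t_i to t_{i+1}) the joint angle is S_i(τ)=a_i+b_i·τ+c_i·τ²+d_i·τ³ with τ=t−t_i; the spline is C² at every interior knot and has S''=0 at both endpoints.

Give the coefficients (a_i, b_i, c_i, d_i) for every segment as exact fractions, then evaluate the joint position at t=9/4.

Δ: Δ0=-1, Δ1=4/3
row 1: diag=12, rhs=14; c'=1/4, d'=7/6
back: M1=7/6
M: M0=0, M1=7/6, M2=0
seg 0: a=0, c=M0/2=0, d=(M1−M0)/(6·3)=7/108, b=Δ0−h0·(2M0+M1)/6=-19/12
seg 1: a=-3, c=M1/2=7/12, d=(M2−M1)/(6·3)=-7/108, b=Δ1−h1·(2M1+M2)/6=1/6
t_q=9/4 → seg 0, τ=9/4; S=0+-19/12·τ+0·τ²+7/108·τ³=-723/256

  seg 0: a=0 b=-19/12 c=0 d=7/108
  seg 1: a=-3 b=1/6 c=7/12 d=-7/108
S(9/4) = -723/256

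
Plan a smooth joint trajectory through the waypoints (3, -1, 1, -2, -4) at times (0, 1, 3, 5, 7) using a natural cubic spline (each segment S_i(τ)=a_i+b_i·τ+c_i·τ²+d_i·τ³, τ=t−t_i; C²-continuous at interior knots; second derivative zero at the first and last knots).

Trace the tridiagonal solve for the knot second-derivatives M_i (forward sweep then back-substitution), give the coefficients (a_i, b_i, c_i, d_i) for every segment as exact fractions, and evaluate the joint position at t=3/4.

  seg 0: a=3 b=-827/164 c=0 d=171/164
  seg 1: a=-1 b=-157/82 c=513/164 d=-137/164
  seg 2: a=1 b=47/82 c=-309/164 d=139/328
  seg 3: a=-2 b=-77/41 c=27/41 d=-9/82
S(3/4) = -3591/10496

Δ: Δ0=-4, Δ1=1, Δ2=-3/2, Δ3=-1
row 1: diag=6, rhs=30; c'=1/3, d'=5
row 2: denom=8−2·1/3=22/3; d'=(-15−2·5)/(22/3)=-75/22
row 3: denom=8−2·3/11=82/11; d'=(3−2·-75/22)/(82/11)=54/41
back: M3=54/41
back: M2=-75/22−3/11·54/41=-309/82
back: M1=5−1/3·-309/82=513/82
M: M0=0, M1=513/82, M2=-309/82, M3=54/41, M4=0
seg 0: a=3, c=M0/2=0, d=(M1−M0)/(6·1)=171/164, b=Δ0−h0·(2M0+M1)/6=-827/164
seg 1: a=-1, c=M1/2=513/164, d=(M2−M1)/(6·2)=-137/164, b=Δ1−h1·(2M1+M2)/6=-157/82
seg 2: a=1, c=M2/2=-309/164, d=(M3−M2)/(6·2)=139/328, b=Δ2−h2·(2M2+M3)/6=47/82
seg 3: a=-2, c=M3/2=27/41, d=(M4−M3)/(6·2)=-9/82, b=Δ3−h3·(2M3+M4)/6=-77/41
t_q=3/4 → seg 0, τ=3/4; S=3+-827/164·τ+0·τ²+171/164·τ³=-3591/10496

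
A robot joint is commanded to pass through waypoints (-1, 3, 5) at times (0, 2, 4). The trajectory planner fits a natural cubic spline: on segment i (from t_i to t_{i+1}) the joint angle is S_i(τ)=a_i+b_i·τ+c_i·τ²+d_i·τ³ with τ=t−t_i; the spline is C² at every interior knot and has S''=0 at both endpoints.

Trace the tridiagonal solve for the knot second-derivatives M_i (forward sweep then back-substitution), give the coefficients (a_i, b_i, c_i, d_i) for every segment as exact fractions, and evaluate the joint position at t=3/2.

  seg 0: a=-1 b=9/4 c=0 d=-1/16
  seg 1: a=3 b=3/2 c=-3/8 d=1/16
S(3/2) = 277/128

Δ: Δ0=2, Δ1=1
row 1: diag=8, rhs=-6; c'=1/4, d'=-3/4
back: M1=-3/4
M: M0=0, M1=-3/4, M2=0
seg 0: a=-1, c=M0/2=0, d=(M1−M0)/(6·2)=-1/16, b=Δ0−h0·(2M0+M1)/6=9/4
seg 1: a=3, c=M1/2=-3/8, d=(M2−M1)/(6·2)=1/16, b=Δ1−h1·(2M1+M2)/6=3/2
t_q=3/2 → seg 0, τ=3/2; S=-1+9/4·τ+0·τ²+-1/16·τ³=277/128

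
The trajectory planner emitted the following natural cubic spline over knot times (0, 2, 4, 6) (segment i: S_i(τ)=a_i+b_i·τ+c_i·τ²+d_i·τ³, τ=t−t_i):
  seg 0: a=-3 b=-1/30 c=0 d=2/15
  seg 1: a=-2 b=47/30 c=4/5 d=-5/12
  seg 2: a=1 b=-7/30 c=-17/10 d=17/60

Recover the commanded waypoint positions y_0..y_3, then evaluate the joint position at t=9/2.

y_0 = S_0(0) = a_0 = -3
y_1 = S_1(0) = a_1 = -2
y_2 = S_2(0) = a_2 = 1
y_3 = S_2(2) = -4
t_q=9/2 is in segment 2 (τ=1/2); S_2(τ)=79/160

y_0=-3 y_1=-2 y_2=1 y_3=-4
S(9/2) = 79/160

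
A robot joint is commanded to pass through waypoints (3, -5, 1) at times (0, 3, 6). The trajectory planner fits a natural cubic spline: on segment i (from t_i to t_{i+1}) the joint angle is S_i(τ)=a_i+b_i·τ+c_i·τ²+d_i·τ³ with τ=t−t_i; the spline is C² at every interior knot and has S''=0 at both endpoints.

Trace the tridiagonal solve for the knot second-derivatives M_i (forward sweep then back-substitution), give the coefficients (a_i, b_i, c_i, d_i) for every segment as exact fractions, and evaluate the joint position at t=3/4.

  seg 0: a=3 b=-23/6 c=0 d=7/54
  seg 1: a=-5 b=-1/3 c=7/6 d=-7/54
S(3/4) = 23/128

Δ: Δ0=-8/3, Δ1=2
row 1: diag=12, rhs=28; c'=1/4, d'=7/3
back: M1=7/3
M: M0=0, M1=7/3, M2=0
seg 0: a=3, c=M0/2=0, d=(M1−M0)/(6·3)=7/54, b=Δ0−h0·(2M0+M1)/6=-23/6
seg 1: a=-5, c=M1/2=7/6, d=(M2−M1)/(6·3)=-7/54, b=Δ1−h1·(2M1+M2)/6=-1/3
t_q=3/4 → seg 0, τ=3/4; S=3+-23/6·τ+0·τ²+7/54·τ³=23/128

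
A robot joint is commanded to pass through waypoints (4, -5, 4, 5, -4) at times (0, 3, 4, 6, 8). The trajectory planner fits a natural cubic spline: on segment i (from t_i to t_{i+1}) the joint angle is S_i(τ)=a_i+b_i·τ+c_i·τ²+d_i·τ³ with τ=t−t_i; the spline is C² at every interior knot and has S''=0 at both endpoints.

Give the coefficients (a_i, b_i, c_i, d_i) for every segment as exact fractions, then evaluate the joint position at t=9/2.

  seg 0: a=4 b=-1395/172 c=0 d=293/516
  seg 1: a=-5 b=621/86 c=879/172 d=-573/172
  seg 2: a=4 b=1281/172 c=-210/43 d=485/688
  seg 3: a=5 b=-156/43 c=-225/344 d=75/688
S(9/2) = 36277/5504

Δ: Δ0=-3, Δ1=9, Δ2=1/2, Δ3=-9/2
row 1: diag=8, rhs=72; c'=1/8, d'=9
row 2: denom=6−1·1/8=47/8; d'=(-51−1·9)/(47/8)=-480/47
row 3: denom=8−2·16/47=344/47; d'=(-30−2·-480/47)/(344/47)=-225/172
back: M3=-225/172
back: M2=-480/47−16/47·-225/172=-420/43
back: M1=9−1/8·-420/43=879/86
M: M0=0, M1=879/86, M2=-420/43, M3=-225/172, M4=0
seg 0: a=4, c=M0/2=0, d=(M1−M0)/(6·3)=293/516, b=Δ0−h0·(2M0+M1)/6=-1395/172
seg 1: a=-5, c=M1/2=879/172, d=(M2−M1)/(6·1)=-573/172, b=Δ1−h1·(2M1+M2)/6=621/86
seg 2: a=4, c=M2/2=-210/43, d=(M3−M2)/(6·2)=485/688, b=Δ2−h2·(2M2+M3)/6=1281/172
seg 3: a=5, c=M3/2=-225/344, d=(M4−M3)/(6·2)=75/688, b=Δ3−h3·(2M3+M4)/6=-156/43
t_q=9/2 → seg 2, τ=1/2; S=4+1281/172·τ+-210/43·τ²+485/688·τ³=36277/5504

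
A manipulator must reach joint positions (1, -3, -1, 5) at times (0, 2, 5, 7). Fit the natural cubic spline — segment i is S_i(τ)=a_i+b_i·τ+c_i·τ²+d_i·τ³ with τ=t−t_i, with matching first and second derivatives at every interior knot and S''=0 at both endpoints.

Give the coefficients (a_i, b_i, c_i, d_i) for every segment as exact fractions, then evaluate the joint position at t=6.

Δ: Δ0=-2, Δ1=2/3, Δ2=3
row 1: diag=10, rhs=16; c'=3/10, d'=8/5
row 2: denom=10−3·3/10=91/10; d'=(14−3·8/5)/(91/10)=92/91
back: M2=92/91
back: M1=8/5−3/10·92/91=118/91
M: M0=0, M1=118/91, M2=92/91, M3=0
seg 0: a=1, c=M0/2=0, d=(M1−M0)/(6·2)=59/546, b=Δ0−h0·(2M0+M1)/6=-664/273
seg 1: a=-3, c=M1/2=59/91, d=(M2−M1)/(6·3)=-1/63, b=Δ1−h1·(2M1+M2)/6=-310/273
seg 2: a=-1, c=M2/2=46/91, d=(M3−M2)/(6·2)=-23/273, b=Δ2−h2·(2M2+M3)/6=635/273
t_q=6 → seg 2, τ=1; S=-1+635/273·τ+46/91·τ²+-23/273·τ³=159/91

  seg 0: a=1 b=-664/273 c=0 d=59/546
  seg 1: a=-3 b=-310/273 c=59/91 d=-1/63
  seg 2: a=-1 b=635/273 c=46/91 d=-23/273
S(6) = 159/91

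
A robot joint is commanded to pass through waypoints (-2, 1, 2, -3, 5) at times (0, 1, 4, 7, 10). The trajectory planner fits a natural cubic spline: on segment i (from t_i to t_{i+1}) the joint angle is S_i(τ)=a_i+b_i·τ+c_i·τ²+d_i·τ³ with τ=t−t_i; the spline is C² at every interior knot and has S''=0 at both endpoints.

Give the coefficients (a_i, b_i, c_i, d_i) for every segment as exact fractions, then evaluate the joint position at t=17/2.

  seg 0: a=-2 b=1055/324 c=0 d=-83/324
  seg 1: a=1 b=403/162 c=-83/108 d=49/2916
  seg 2: a=2 b=-541/324 c=-50/81 d=601/2916
  seg 3: a=-3 b=31/162 c=401/324 d=-401/2916
S(17/2) = -113/288

Δ: Δ0=3, Δ1=1/3, Δ2=-5/3, Δ3=8/3
row 1: diag=8, rhs=-16; c'=3/8, d'=-2
row 2: denom=12−3·3/8=87/8; d'=(-12−3·-2)/(87/8)=-16/29
row 3: denom=12−3·8/29=324/29; d'=(26−3·-16/29)/(324/29)=401/162
back: M3=401/162
back: M2=-16/29−8/29·401/162=-100/81
back: M1=-2−3/8·-100/81=-83/54
M: M0=0, M1=-83/54, M2=-100/81, M3=401/162, M4=0
seg 0: a=-2, c=M0/2=0, d=(M1−M0)/(6·1)=-83/324, b=Δ0−h0·(2M0+M1)/6=1055/324
seg 1: a=1, c=M1/2=-83/108, d=(M2−M1)/(6·3)=49/2916, b=Δ1−h1·(2M1+M2)/6=403/162
seg 2: a=2, c=M2/2=-50/81, d=(M3−M2)/(6·3)=601/2916, b=Δ2−h2·(2M2+M3)/6=-541/324
seg 3: a=-3, c=M3/2=401/324, d=(M4−M3)/(6·3)=-401/2916, b=Δ3−h3·(2M3+M4)/6=31/162
t_q=17/2 → seg 3, τ=3/2; S=-3+31/162·τ+401/324·τ²+-401/2916·τ³=-113/288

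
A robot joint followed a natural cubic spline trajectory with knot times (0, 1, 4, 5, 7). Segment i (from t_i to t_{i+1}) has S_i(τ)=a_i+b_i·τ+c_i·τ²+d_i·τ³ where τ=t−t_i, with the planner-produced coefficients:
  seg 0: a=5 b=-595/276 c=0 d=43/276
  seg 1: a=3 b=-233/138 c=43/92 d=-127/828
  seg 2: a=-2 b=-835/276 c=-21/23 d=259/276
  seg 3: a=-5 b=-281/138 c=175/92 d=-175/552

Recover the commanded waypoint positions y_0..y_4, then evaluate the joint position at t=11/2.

y_0 = S_0(0) = a_0 = 5
y_1 = S_1(0) = a_1 = 3
y_2 = S_2(0) = a_2 = -2
y_3 = S_3(0) = a_3 = -5
y_4 = S_3(2) = -4
t_q=11/2 is in segment 3 (τ=1/2); S_3(τ)=-8217/1472

y_0=5 y_1=3 y_2=-2 y_3=-5 y_4=-4
S(11/2) = -8217/1472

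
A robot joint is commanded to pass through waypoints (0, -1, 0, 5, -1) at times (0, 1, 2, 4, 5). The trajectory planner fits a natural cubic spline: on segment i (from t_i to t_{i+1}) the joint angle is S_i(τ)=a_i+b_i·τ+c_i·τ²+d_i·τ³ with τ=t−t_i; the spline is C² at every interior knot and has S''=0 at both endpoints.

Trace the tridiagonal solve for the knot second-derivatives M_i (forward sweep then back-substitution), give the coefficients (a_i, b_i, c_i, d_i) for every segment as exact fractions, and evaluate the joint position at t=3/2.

  seg 0: a=0 b=-80/61 c=0 d=19/61
  seg 1: a=-1 b=-23/61 c=57/61 d=27/61
  seg 2: a=0 b=172/61 c=138/61 d=-591/488
  seg 3: a=5 b=-325/122 c=-1221/244 d=407/244
S(3/2) = -439/488

Δ: Δ0=-1, Δ1=1, Δ2=5/2, Δ3=-6
row 1: diag=4, rhs=12; c'=1/4, d'=3
row 2: denom=6−1·1/4=23/4; d'=(9−1·3)/(23/4)=24/23
row 3: denom=6−2·8/23=122/23; d'=(-51−2·24/23)/(122/23)=-1221/122
back: M3=-1221/122
back: M2=24/23−8/23·-1221/122=276/61
back: M1=3−1/4·276/61=114/61
M: M0=0, M1=114/61, M2=276/61, M3=-1221/122, M4=0
seg 0: a=0, c=M0/2=0, d=(M1−M0)/(6·1)=19/61, b=Δ0−h0·(2M0+M1)/6=-80/61
seg 1: a=-1, c=M1/2=57/61, d=(M2−M1)/(6·1)=27/61, b=Δ1−h1·(2M1+M2)/6=-23/61
seg 2: a=0, c=M2/2=138/61, d=(M3−M2)/(6·2)=-591/488, b=Δ2−h2·(2M2+M3)/6=172/61
seg 3: a=5, c=M3/2=-1221/244, d=(M4−M3)/(6·1)=407/244, b=Δ3−h3·(2M3+M4)/6=-325/122
t_q=3/2 → seg 1, τ=1/2; S=-1+-23/61·τ+57/61·τ²+27/61·τ³=-439/488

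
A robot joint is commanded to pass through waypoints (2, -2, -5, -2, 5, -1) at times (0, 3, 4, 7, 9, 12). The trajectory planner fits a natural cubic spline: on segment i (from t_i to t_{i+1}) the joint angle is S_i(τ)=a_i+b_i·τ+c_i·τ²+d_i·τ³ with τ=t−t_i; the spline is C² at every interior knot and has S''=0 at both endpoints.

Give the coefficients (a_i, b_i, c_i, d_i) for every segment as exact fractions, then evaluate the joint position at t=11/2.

Δ: Δ0=-4/3, Δ1=-3, Δ2=1, Δ3=7/2, Δ4=-2
row 1: diag=8, rhs=-10; c'=1/8, d'=-5/4
row 2: denom=8−1·1/8=63/8; d'=(24−1·-5/4)/(63/8)=202/63
row 3: denom=10−3·8/21=62/7; d'=(15−3·202/63)/(62/7)=113/186
row 4: denom=10−2·7/31=296/31; d'=(-33−2·113/186)/(296/31)=-43/12
back: M4=-43/12
back: M3=113/186−7/31·-43/12=17/12
back: M2=202/63−8/21·17/12=8/3
back: M1=-5/4−1/8·8/3=-19/12
M: M0=0, M1=-19/12, M2=8/3, M3=17/12, M4=-43/12, M5=0
seg 0: a=2, c=M0/2=0, d=(M1−M0)/(6·3)=-19/216, b=Δ0−h0·(2M0+M1)/6=-13/24
seg 1: a=-2, c=M1/2=-19/24, d=(M2−M1)/(6·1)=17/24, b=Δ1−h1·(2M1+M2)/6=-35/12
seg 2: a=-5, c=M2/2=4/3, d=(M3−M2)/(6·3)=-5/72, b=Δ2−h2·(2M2+M3)/6=-19/8
seg 3: a=-2, c=M3/2=17/24, d=(M4−M3)/(6·2)=-5/12, b=Δ3−h3·(2M3+M4)/6=15/4
seg 4: a=5, c=M4/2=-43/24, d=(M5−M4)/(6·3)=43/216, b=Δ4−h4·(2M4+M5)/6=19/12
t_q=11/2 → seg 2, τ=3/2; S=-5+-19/8·τ+4/3·τ²+-5/72·τ³=-371/64

  seg 0: a=2 b=-13/24 c=0 d=-19/216
  seg 1: a=-2 b=-35/12 c=-19/24 d=17/24
  seg 2: a=-5 b=-19/8 c=4/3 d=-5/72
  seg 3: a=-2 b=15/4 c=17/24 d=-5/12
  seg 4: a=5 b=19/12 c=-43/24 d=43/216
S(11/2) = -371/64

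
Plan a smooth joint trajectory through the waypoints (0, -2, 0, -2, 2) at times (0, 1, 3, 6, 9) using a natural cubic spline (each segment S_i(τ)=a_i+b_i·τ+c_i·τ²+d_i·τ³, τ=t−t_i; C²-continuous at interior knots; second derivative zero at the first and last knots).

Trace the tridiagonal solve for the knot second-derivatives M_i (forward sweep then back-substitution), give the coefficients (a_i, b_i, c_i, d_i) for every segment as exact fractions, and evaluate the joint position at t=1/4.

  seg 0: a=0 b=-1621/618 c=0 d=385/618
  seg 1: a=-2 b=-233/309 c=385/206 d=-613/1236
  seg 2: a=0 b=238/309 c=-114/103 d=194/927
  seg 3: a=-2 b=-68/309 c=80/103 d=-80/927
S(1/4) = -8517/13184

Δ: Δ0=-2, Δ1=1, Δ2=-2/3, Δ3=4/3
row 1: diag=6, rhs=18; c'=1/3, d'=3
row 2: denom=10−2·1/3=28/3; d'=(-10−2·3)/(28/3)=-12/7
row 3: denom=12−3·9/28=309/28; d'=(12−3·-12/7)/(309/28)=160/103
back: M3=160/103
back: M2=-12/7−9/28·160/103=-228/103
back: M1=3−1/3·-228/103=385/103
M: M0=0, M1=385/103, M2=-228/103, M3=160/103, M4=0
seg 0: a=0, c=M0/2=0, d=(M1−M0)/(6·1)=385/618, b=Δ0−h0·(2M0+M1)/6=-1621/618
seg 1: a=-2, c=M1/2=385/206, d=(M2−M1)/(6·2)=-613/1236, b=Δ1−h1·(2M1+M2)/6=-233/309
seg 2: a=0, c=M2/2=-114/103, d=(M3−M2)/(6·3)=194/927, b=Δ2−h2·(2M2+M3)/6=238/309
seg 3: a=-2, c=M3/2=80/103, d=(M4−M3)/(6·3)=-80/927, b=Δ3−h3·(2M3+M4)/6=-68/309
t_q=1/4 → seg 0, τ=1/4; S=0+-1621/618·τ+0·τ²+385/618·τ³=-8517/13184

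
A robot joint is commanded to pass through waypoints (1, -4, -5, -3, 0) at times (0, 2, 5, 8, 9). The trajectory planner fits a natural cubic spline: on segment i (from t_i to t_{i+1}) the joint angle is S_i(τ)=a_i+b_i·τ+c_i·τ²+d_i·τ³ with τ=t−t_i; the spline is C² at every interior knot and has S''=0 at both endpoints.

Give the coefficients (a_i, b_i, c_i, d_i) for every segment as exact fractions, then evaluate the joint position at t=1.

Δ: Δ0=-5/2, Δ1=-1/3, Δ2=2/3, Δ3=3
row 1: diag=10, rhs=13; c'=3/10, d'=13/10
row 2: denom=12−3·3/10=111/10; d'=(6−3·13/10)/(111/10)=7/37
row 3: denom=8−3·10/37=266/37; d'=(14−3·7/37)/(266/37)=71/38
back: M3=71/38
back: M2=7/37−10/37·71/38=-6/19
back: M1=13/10−3/10·-6/19=53/38
M: M0=0, M1=53/38, M2=-6/19, M3=71/38, M4=0
seg 0: a=1, c=M0/2=0, d=(M1−M0)/(6·2)=53/456, b=Δ0−h0·(2M0+M1)/6=-169/57
seg 1: a=-4, c=M1/2=53/76, d=(M2−M1)/(6·3)=-65/684, b=Δ1−h1·(2M1+M2)/6=-179/114
seg 2: a=-5, c=M2/2=-3/19, d=(M3−M2)/(6·3)=83/684, b=Δ2−h2·(2M2+M3)/6=11/228
seg 3: a=-3, c=M3/2=71/76, d=(M4−M3)/(6·1)=-71/228, b=Δ3−h3·(2M3+M4)/6=271/114
t_q=1 → seg 0, τ=1; S=1+-169/57·τ+0·τ²+53/456·τ³=-281/152

  seg 0: a=1 b=-169/57 c=0 d=53/456
  seg 1: a=-4 b=-179/114 c=53/76 d=-65/684
  seg 2: a=-5 b=11/228 c=-3/19 d=83/684
  seg 3: a=-3 b=271/114 c=71/76 d=-71/228
S(1) = -281/152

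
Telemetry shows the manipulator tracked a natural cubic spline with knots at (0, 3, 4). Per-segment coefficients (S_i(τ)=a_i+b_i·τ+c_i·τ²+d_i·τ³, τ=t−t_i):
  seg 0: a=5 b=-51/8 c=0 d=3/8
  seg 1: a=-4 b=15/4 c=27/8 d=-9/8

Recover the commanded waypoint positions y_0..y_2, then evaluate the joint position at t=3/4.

y_0=5 y_1=-4 y_2=2
S(3/4) = 193/512

y_0 = S_0(0) = a_0 = 5
y_1 = S_1(0) = a_1 = -4
y_2 = S_1(1) = 2
t_q=3/4 is in segment 0 (τ=3/4); S_0(τ)=193/512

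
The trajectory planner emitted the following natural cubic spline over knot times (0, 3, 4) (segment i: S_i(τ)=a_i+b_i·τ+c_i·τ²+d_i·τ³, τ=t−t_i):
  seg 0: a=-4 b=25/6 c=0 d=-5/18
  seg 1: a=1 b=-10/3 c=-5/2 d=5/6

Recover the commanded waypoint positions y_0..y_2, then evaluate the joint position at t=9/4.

y_0 = S_0(0) = a_0 = -4
y_1 = S_1(0) = a_1 = 1
y_2 = S_1(1) = -4
t_q=9/4 is in segment 0 (τ=9/4); S_0(τ)=283/128

y_0=-4 y_1=1 y_2=-4
S(9/4) = 283/128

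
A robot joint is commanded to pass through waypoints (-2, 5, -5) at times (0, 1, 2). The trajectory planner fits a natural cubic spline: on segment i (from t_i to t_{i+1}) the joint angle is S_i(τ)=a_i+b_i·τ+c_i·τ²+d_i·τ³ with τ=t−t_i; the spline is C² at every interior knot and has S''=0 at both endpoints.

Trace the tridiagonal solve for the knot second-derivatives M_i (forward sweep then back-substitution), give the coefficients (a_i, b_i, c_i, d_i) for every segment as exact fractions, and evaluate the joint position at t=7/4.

  seg 0: a=-2 b=45/4 c=0 d=-17/4
  seg 1: a=5 b=-3/2 c=-51/4 d=17/4
S(7/4) = -385/256

Δ: Δ0=7, Δ1=-10
row 1: diag=4, rhs=-102; c'=1/4, d'=-51/2
back: M1=-51/2
M: M0=0, M1=-51/2, M2=0
seg 0: a=-2, c=M0/2=0, d=(M1−M0)/(6·1)=-17/4, b=Δ0−h0·(2M0+M1)/6=45/4
seg 1: a=5, c=M1/2=-51/4, d=(M2−M1)/(6·1)=17/4, b=Δ1−h1·(2M1+M2)/6=-3/2
t_q=7/4 → seg 1, τ=3/4; S=5+-3/2·τ+-51/4·τ²+17/4·τ³=-385/256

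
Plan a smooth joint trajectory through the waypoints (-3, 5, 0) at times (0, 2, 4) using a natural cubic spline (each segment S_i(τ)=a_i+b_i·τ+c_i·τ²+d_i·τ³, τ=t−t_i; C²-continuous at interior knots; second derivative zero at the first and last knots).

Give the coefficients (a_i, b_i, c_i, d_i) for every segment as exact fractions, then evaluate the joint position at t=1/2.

  seg 0: a=-3 b=45/8 c=0 d=-13/32
  seg 1: a=5 b=3/4 c=-39/16 d=13/32
S(1/2) = -61/256

Δ: Δ0=4, Δ1=-5/2
row 1: diag=8, rhs=-39; c'=1/4, d'=-39/8
back: M1=-39/8
M: M0=0, M1=-39/8, M2=0
seg 0: a=-3, c=M0/2=0, d=(M1−M0)/(6·2)=-13/32, b=Δ0−h0·(2M0+M1)/6=45/8
seg 1: a=5, c=M1/2=-39/16, d=(M2−M1)/(6·2)=13/32, b=Δ1−h1·(2M1+M2)/6=3/4
t_q=1/2 → seg 0, τ=1/2; S=-3+45/8·τ+0·τ²+-13/32·τ³=-61/256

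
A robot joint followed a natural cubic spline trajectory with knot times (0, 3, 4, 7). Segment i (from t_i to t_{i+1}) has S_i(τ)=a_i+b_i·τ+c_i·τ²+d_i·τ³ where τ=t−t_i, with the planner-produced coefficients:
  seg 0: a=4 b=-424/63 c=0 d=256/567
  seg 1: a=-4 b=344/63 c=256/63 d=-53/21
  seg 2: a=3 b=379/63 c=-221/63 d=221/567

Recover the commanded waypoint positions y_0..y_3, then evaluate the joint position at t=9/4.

y_0 = S_0(0) = a_0 = 4
y_1 = S_1(0) = a_1 = -4
y_2 = S_2(0) = a_2 = 3
y_3 = S_2(3) = 0
t_q=9/4 is in segment 0 (τ=9/4); S_0(τ)=-6

y_0=4 y_1=-4 y_2=3 y_3=0
S(9/4) = -6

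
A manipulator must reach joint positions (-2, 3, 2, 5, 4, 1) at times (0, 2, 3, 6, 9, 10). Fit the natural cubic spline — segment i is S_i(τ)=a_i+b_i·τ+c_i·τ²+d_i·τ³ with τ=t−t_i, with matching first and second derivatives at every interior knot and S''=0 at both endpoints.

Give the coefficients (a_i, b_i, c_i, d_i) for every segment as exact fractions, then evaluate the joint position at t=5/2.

Δ: Δ0=5/2, Δ1=-1, Δ2=1, Δ3=-1/3, Δ4=-3
row 1: diag=6, rhs=-21; c'=1/6, d'=-7/2
row 2: denom=8−1·1/6=47/6; d'=(12−1·-7/2)/(47/6)=93/47
row 3: denom=12−3·18/47=510/47; d'=(-8−3·93/47)/(510/47)=-131/102
row 4: denom=8−3·47/170=1219/170; d'=(-16−3·-131/102)/(1219/170)=-2065/1219
back: M4=-2065/1219
back: M3=-131/102−47/170·-2065/1219=-2984/3657
back: M2=93/47−18/47·-2984/3657=2793/1219
back: M1=-7/2−1/6·2793/1219=-4732/1219
M: M0=0, M1=-4732/1219, M2=2793/1219, M3=-2984/3657, M4=-2065/1219, M5=0
seg 0: a=-2, c=M0/2=0, d=(M1−M0)/(6·2)=-1183/3657, b=Δ0−h0·(2M0+M1)/6=27749/7314
seg 1: a=3, c=M1/2=-2366/1219, d=(M2−M1)/(6·1)=7525/7314, b=Δ1−h1·(2M1+M2)/6=-643/7314
seg 2: a=2, c=M2/2=2793/2438, d=(M3−M2)/(6·3)=-11363/65826, b=Δ2−h2·(2M2+M3)/6=-3230/3657
seg 3: a=5, c=M3/2=-1492/3657, d=(M4−M3)/(6·3)=-3211/65826, b=Δ3−h3·(2M3+M4)/6=9725/7314
seg 4: a=4, c=M4/2=-2065/2438, d=(M5−M4)/(6·1)=2065/7314, b=Δ4−h4·(2M4+M5)/6=-8906/3657
t_q=5/2 → seg 1, τ=1/2; S=3+-643/7314·τ+-2366/1219·τ²+7525/7314·τ³=50699/19504

  seg 0: a=-2 b=27749/7314 c=0 d=-1183/3657
  seg 1: a=3 b=-643/7314 c=-2366/1219 d=7525/7314
  seg 2: a=2 b=-3230/3657 c=2793/2438 d=-11363/65826
  seg 3: a=5 b=9725/7314 c=-1492/3657 d=-3211/65826
  seg 4: a=4 b=-8906/3657 c=-2065/2438 d=2065/7314
S(5/2) = 50699/19504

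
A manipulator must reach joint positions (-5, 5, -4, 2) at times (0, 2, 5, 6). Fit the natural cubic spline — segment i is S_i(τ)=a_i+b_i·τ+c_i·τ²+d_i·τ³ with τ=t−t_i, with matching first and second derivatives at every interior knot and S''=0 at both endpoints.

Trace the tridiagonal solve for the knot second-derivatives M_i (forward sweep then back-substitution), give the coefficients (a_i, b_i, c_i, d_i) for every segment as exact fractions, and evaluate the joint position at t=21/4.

  seg 0: a=-5 b=537/71 c=0 d=-91/142
  seg 1: a=5 b=-9/71 c=-273/71 d=205/213
  seg 2: a=-4 b=198/71 c=342/71 d=-114/71
S(21/4) = -6877/2272

Δ: Δ0=5, Δ1=-3, Δ2=6
row 1: diag=10, rhs=-48; c'=3/10, d'=-24/5
row 2: denom=8−3·3/10=71/10; d'=(54−3·-24/5)/(71/10)=684/71
back: M2=684/71
back: M1=-24/5−3/10·684/71=-546/71
M: M0=0, M1=-546/71, M2=684/71, M3=0
seg 0: a=-5, c=M0/2=0, d=(M1−M0)/(6·2)=-91/142, b=Δ0−h0·(2M0+M1)/6=537/71
seg 1: a=5, c=M1/2=-273/71, d=(M2−M1)/(6·3)=205/213, b=Δ1−h1·(2M1+M2)/6=-9/71
seg 2: a=-4, c=M2/2=342/71, d=(M3−M2)/(6·1)=-114/71, b=Δ2−h2·(2M2+M3)/6=198/71
t_q=21/4 → seg 2, τ=1/4; S=-4+198/71·τ+342/71·τ²+-114/71·τ³=-6877/2272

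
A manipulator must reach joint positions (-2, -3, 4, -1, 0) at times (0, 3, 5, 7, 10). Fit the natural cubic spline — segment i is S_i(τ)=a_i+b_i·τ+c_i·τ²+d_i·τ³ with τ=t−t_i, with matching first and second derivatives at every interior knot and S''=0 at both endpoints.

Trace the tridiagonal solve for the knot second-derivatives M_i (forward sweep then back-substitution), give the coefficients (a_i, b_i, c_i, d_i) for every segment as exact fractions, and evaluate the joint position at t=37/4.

  seg 0: a=-2 b=-377/180 c=0 d=317/1620
  seg 1: a=-3 b=287/90 c=317/180 d=-289/360
  seg 2: a=4 b=3/5 c=-55/18 d=271/360
  seg 3: a=-1 b=-233/90 c=263/180 d=-263/1620
S(37/4) = -327/256

Δ: Δ0=-1/3, Δ1=7/2, Δ2=-5/2, Δ3=1/3
row 1: diag=10, rhs=23; c'=1/5, d'=23/10
row 2: denom=8−2·1/5=38/5; d'=(-36−2·23/10)/(38/5)=-203/38
row 3: denom=10−2·5/19=180/19; d'=(17−2·-203/38)/(180/19)=263/90
back: M3=263/90
back: M2=-203/38−5/19·263/90=-55/9
back: M1=23/10−1/5·-55/9=317/90
M: M0=0, M1=317/90, M2=-55/9, M3=263/90, M4=0
seg 0: a=-2, c=M0/2=0, d=(M1−M0)/(6·3)=317/1620, b=Δ0−h0·(2M0+M1)/6=-377/180
seg 1: a=-3, c=M1/2=317/180, d=(M2−M1)/(6·2)=-289/360, b=Δ1−h1·(2M1+M2)/6=287/90
seg 2: a=4, c=M2/2=-55/18, d=(M3−M2)/(6·2)=271/360, b=Δ2−h2·(2M2+M3)/6=3/5
seg 3: a=-1, c=M3/2=263/180, d=(M4−M3)/(6·3)=-263/1620, b=Δ3−h3·(2M3+M4)/6=-233/90
t_q=37/4 → seg 3, τ=9/4; S=-1+-233/90·τ+263/180·τ²+-263/1620·τ³=-327/256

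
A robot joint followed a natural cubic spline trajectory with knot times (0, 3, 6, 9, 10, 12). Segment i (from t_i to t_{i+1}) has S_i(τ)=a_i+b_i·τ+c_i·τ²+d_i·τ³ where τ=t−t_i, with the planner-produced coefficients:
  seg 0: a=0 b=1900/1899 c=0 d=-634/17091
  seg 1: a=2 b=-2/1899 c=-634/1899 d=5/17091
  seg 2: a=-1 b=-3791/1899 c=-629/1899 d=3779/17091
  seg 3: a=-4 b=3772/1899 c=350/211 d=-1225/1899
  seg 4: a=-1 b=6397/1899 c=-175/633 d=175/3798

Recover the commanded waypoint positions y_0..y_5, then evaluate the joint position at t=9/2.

y_0=0 y_1=2 y_2=-1 y_3=-4 y_4=-1 y_5=5
S(9/2) = 2107/1688

y_0 = S_0(0) = a_0 = 0
y_1 = S_1(0) = a_1 = 2
y_2 = S_2(0) = a_2 = -1
y_3 = S_3(0) = a_3 = -4
y_4 = S_4(0) = a_4 = -1
y_5 = S_4(2) = 5
t_q=9/2 is in segment 1 (τ=3/2); S_1(τ)=2107/1688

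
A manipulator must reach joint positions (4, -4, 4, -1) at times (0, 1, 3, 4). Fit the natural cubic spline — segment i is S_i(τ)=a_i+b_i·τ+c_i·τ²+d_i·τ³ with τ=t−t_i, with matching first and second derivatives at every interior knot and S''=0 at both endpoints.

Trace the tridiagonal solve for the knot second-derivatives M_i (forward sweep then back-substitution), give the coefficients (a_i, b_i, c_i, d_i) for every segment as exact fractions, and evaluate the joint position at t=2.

Δ: Δ0=-8, Δ1=4, Δ2=-5
row 1: diag=6, rhs=72; c'=1/3, d'=12
row 2: denom=6−2·1/3=16/3; d'=(-54−2·12)/(16/3)=-117/8
back: M2=-117/8
back: M1=12−1/3·-117/8=135/8
M: M0=0, M1=135/8, M2=-117/8, M3=0
seg 0: a=4, c=M0/2=0, d=(M1−M0)/(6·1)=45/16, b=Δ0−h0·(2M0+M1)/6=-173/16
seg 1: a=-4, c=M1/2=135/16, d=(M2−M1)/(6·2)=-21/8, b=Δ1−h1·(2M1+M2)/6=-19/8
seg 2: a=4, c=M2/2=-117/16, d=(M3−M2)/(6·1)=39/16, b=Δ2−h2·(2M2+M3)/6=-1/8
t_q=2 → seg 1, τ=1; S=-4+-19/8·τ+135/16·τ²+-21/8·τ³=-9/16

  seg 0: a=4 b=-173/16 c=0 d=45/16
  seg 1: a=-4 b=-19/8 c=135/16 d=-21/8
  seg 2: a=4 b=-1/8 c=-117/16 d=39/16
S(2) = -9/16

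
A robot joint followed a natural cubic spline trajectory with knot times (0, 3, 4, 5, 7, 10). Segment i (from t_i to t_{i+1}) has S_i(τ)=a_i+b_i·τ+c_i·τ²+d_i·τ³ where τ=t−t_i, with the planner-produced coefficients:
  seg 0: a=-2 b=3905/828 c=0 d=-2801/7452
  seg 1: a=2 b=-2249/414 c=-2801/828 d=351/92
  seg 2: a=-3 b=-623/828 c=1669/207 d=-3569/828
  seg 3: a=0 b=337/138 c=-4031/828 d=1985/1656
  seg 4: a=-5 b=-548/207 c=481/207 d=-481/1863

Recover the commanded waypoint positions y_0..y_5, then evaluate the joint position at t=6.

y_0=-2 y_1=2 y_2=-3 y_3=0 y_4=-5 y_5=1
S(6) = -2033/1656

y_0 = S_0(0) = a_0 = -2
y_1 = S_1(0) = a_1 = 2
y_2 = S_2(0) = a_2 = -3
y_3 = S_3(0) = a_3 = 0
y_4 = S_4(0) = a_4 = -5
y_5 = S_4(3) = 1
t_q=6 is in segment 3 (τ=1); S_3(τ)=-2033/1656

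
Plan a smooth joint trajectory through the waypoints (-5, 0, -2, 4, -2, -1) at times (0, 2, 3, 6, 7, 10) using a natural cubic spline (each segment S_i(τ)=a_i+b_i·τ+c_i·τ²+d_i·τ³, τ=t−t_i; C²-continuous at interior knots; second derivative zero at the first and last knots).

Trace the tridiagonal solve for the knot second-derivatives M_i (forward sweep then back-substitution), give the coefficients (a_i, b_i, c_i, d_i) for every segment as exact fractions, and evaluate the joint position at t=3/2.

  seg 0: a=-5 b=22273/5058 c=0 d=-2407/5058
  seg 1: a=0 b=-6611/5058 c=-2407/843 d=10937/5058
  seg 2: a=-2 b=-1342/2529 c=2041/562 d=-42307/45522
  seg 3: a=4 b=-19391/5058 c=-11969/2529 d=4327/1686
  seg 4: a=-2 b=-14162/2529 c=15005/5058 d=-15005/45522
S(3/2) = -11/13488

Δ: Δ0=5/2, Δ1=-2, Δ2=2, Δ3=-6, Δ4=1/3
row 1: diag=6, rhs=-27; c'=1/6, d'=-9/2
row 2: denom=8−1·1/6=47/6; d'=(24−1·-9/2)/(47/6)=171/47
row 3: denom=8−3·18/47=322/47; d'=(-48−3·171/47)/(322/47)=-2769/322
row 4: denom=8−1·47/322=2529/322; d'=(38−1·-2769/322)/(2529/322)=15005/2529
back: M4=15005/2529
back: M3=-2769/322−47/322·15005/2529=-23938/2529
back: M2=171/47−18/47·-23938/2529=2041/281
back: M1=-9/2−1/6·2041/281=-4814/843
M: M0=0, M1=-4814/843, M2=2041/281, M3=-23938/2529, M4=15005/2529, M5=0
seg 0: a=-5, c=M0/2=0, d=(M1−M0)/(6·2)=-2407/5058, b=Δ0−h0·(2M0+M1)/6=22273/5058
seg 1: a=0, c=M1/2=-2407/843, d=(M2−M1)/(6·1)=10937/5058, b=Δ1−h1·(2M1+M2)/6=-6611/5058
seg 2: a=-2, c=M2/2=2041/562, d=(M3−M2)/(6·3)=-42307/45522, b=Δ2−h2·(2M2+M3)/6=-1342/2529
seg 3: a=4, c=M3/2=-11969/2529, d=(M4−M3)/(6·1)=4327/1686, b=Δ3−h3·(2M3+M4)/6=-19391/5058
seg 4: a=-2, c=M4/2=15005/5058, d=(M5−M4)/(6·3)=-15005/45522, b=Δ4−h4·(2M4+M5)/6=-14162/2529
t_q=3/2 → seg 0, τ=3/2; S=-5+22273/5058·τ+0·τ²+-2407/5058·τ³=-11/13488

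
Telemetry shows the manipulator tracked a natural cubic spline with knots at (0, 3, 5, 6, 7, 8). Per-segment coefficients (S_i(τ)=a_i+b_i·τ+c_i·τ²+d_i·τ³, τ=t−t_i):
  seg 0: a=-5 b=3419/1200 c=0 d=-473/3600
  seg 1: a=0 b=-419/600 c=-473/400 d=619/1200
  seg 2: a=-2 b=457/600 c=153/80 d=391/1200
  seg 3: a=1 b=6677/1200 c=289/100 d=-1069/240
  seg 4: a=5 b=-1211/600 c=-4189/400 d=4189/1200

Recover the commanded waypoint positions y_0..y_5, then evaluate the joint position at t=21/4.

y_0 = S_0(0) = a_0 = -5
y_1 = S_1(0) = a_1 = 0
y_2 = S_2(0) = a_2 = -2
y_3 = S_3(0) = a_3 = 1
y_4 = S_4(0) = a_4 = 5
y_5 = S_4(1) = -4
t_q=21/4 is in segment 2 (τ=1/4); S_2(τ)=-8627/5120

y_0=-5 y_1=0 y_2=-2 y_3=1 y_4=5 y_5=-4
S(21/4) = -8627/5120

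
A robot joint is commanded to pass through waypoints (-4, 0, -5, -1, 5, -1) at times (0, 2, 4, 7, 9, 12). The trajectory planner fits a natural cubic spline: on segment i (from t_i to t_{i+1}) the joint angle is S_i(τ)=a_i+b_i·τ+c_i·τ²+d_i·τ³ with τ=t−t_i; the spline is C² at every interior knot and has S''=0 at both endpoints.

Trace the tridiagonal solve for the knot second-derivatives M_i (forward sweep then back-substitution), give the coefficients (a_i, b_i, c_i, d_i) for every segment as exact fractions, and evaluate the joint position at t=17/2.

Δ: Δ0=2, Δ1=-5/2, Δ2=4/3, Δ3=3, Δ4=-2
row 1: diag=8, rhs=-27; c'=1/4, d'=-27/8
row 2: denom=10−2·1/4=19/2; d'=(23−2·-27/8)/(19/2)=119/38
row 3: denom=10−3·6/19=172/19; d'=(10−3·119/38)/(172/19)=23/344
row 4: denom=10−2·19/86=411/43; d'=(-30−2·23/344)/(411/43)=-5183/1644
back: M4=-5183/1644
back: M3=23/344−19/86·-5183/1644=1255/1644
back: M2=119/38−6/19·1255/1644=396/137
back: M1=-27/8−1/4·396/137=-4491/1096
M: M0=0, M1=-4491/1096, M2=396/137, M3=1255/1644, M4=-5183/1644, M5=0
seg 0: a=-4, c=M0/2=0, d=(M1−M0)/(6·2)=-1497/4384, b=Δ0−h0·(2M0+M1)/6=3689/1096
seg 1: a=0, c=M1/2=-4491/2192, d=(M2−M1)/(6·2)=2553/4384, b=Δ1−h1·(2M1+M2)/6=-401/548
seg 2: a=-5, c=M2/2=198/137, d=(M3−M2)/(6·3)=-3497/29592, b=Δ2−h2·(2M2+M3)/6=-2125/1096
seg 3: a=-1, c=M3/2=1255/3288, d=(M4−M3)/(6·2)=-1073/3288, b=Δ3−h3·(2M3+M4)/6=1941/548
seg 4: a=5, c=M4/2=-5183/3288, d=(M5−M4)/(6·3)=5183/29592, b=Δ4−h4·(2M4+M5)/6=1895/1644
t_q=17/2 → seg 3, τ=3/2; S=-1+1941/548·τ+1255/3288·τ²+-1073/3288·τ³=35689/8768

  seg 0: a=-4 b=3689/1096 c=0 d=-1497/4384
  seg 1: a=0 b=-401/548 c=-4491/2192 d=2553/4384
  seg 2: a=-5 b=-2125/1096 c=198/137 d=-3497/29592
  seg 3: a=-1 b=1941/548 c=1255/3288 d=-1073/3288
  seg 4: a=5 b=1895/1644 c=-5183/3288 d=5183/29592
S(17/2) = 35689/8768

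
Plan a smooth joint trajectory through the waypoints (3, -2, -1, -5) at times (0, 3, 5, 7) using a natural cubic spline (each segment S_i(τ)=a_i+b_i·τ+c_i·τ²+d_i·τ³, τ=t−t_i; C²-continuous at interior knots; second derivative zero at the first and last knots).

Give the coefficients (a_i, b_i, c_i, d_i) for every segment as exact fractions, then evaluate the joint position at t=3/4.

Δ: Δ0=-5/3, Δ1=1/2, Δ2=-2
row 1: diag=10, rhs=13; c'=1/5, d'=13/10
row 2: denom=8−2·1/5=38/5; d'=(-15−2·13/10)/(38/5)=-44/19
back: M2=-44/19
back: M1=13/10−1/5·-44/19=67/38
M: M0=0, M1=67/38, M2=-44/19, M3=0
seg 0: a=3, c=M0/2=0, d=(M1−M0)/(6·3)=67/684, b=Δ0−h0·(2M0+M1)/6=-581/228
seg 1: a=-2, c=M1/2=67/76, d=(M2−M1)/(6·2)=-155/456, b=Δ1−h1·(2M1+M2)/6=11/114
seg 2: a=-1, c=M2/2=-22/19, d=(M3−M2)/(6·2)=11/57, b=Δ2−h2·(2M2+M3)/6=-26/57
t_q=3/4 → seg 0, τ=3/4; S=3+-581/228·τ+0·τ²+67/684·τ³=5497/4864

  seg 0: a=3 b=-581/228 c=0 d=67/684
  seg 1: a=-2 b=11/114 c=67/76 d=-155/456
  seg 2: a=-1 b=-26/57 c=-22/19 d=11/57
S(3/4) = 5497/4864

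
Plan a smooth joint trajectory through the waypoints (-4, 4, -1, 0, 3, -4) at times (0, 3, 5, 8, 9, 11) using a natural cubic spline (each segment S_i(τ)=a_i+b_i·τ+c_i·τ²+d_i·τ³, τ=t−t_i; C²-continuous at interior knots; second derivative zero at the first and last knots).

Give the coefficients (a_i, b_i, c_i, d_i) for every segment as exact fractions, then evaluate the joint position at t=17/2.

Δ: Δ0=8/3, Δ1=-5/2, Δ2=1/3, Δ3=3, Δ4=-7/2
row 1: diag=10, rhs=-31; c'=1/5, d'=-31/10
row 2: denom=10−2·1/5=48/5; d'=(17−2·-31/10)/(48/5)=29/12
row 3: denom=8−3·5/16=113/16; d'=(16−3·29/12)/(113/16)=140/113
row 4: denom=6−1·16/113=662/113; d'=(-39−1·140/113)/(662/113)=-4547/662
back: M4=-4547/662
back: M3=140/113−16/113·-4547/662=732/331
back: M2=29/12−5/16·732/331=3427/1986
back: M1=-31/10−1/5·3427/1986=-3421/993
M: M0=0, M1=-3421/993, M2=3427/1986, M3=732/331, M4=-4547/662, M5=0
seg 0: a=-4, c=M0/2=0, d=(M1−M0)/(6·3)=-3421/17874, b=Δ0−h0·(2M0+M1)/6=8717/1986
seg 1: a=4, c=M1/2=-3421/1986, d=(M2−M1)/(6·2)=1141/2648, b=Δ1−h1·(2M1+M2)/6=-773/993
seg 2: a=-1, c=M2/2=3427/3972, d=(M3−M2)/(6·3)=965/35748, b=Δ2−h2·(2M2+M3)/6=-4961/1986
seg 3: a=0, c=M3/2=366/331, d=(M4−M3)/(6·1)=-6011/3972, b=Δ3−h3·(2M3+M4)/6=13535/3972
seg 4: a=3, c=M4/2=-4547/1324, d=(M5−M4)/(6·2)=4547/7944, b=Δ4−h4·(2M4+M5)/6=2143/1986
t_q=17/2 → seg 3, τ=1/2; S=0+13535/3972·τ+366/331·τ²+-6011/3972·τ³=18971/10592

  seg 0: a=-4 b=8717/1986 c=0 d=-3421/17874
  seg 1: a=4 b=-773/993 c=-3421/1986 d=1141/2648
  seg 2: a=-1 b=-4961/1986 c=3427/3972 d=965/35748
  seg 3: a=0 b=13535/3972 c=366/331 d=-6011/3972
  seg 4: a=3 b=2143/1986 c=-4547/1324 d=4547/7944
S(17/2) = 18971/10592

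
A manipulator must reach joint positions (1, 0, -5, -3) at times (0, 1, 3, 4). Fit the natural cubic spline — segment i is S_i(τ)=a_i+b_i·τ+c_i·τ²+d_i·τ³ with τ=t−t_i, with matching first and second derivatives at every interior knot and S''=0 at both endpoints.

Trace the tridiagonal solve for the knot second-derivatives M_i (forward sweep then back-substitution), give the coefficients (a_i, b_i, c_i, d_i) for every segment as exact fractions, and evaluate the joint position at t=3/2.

Δ: Δ0=-1, Δ1=-5/2, Δ2=2
row 1: diag=6, rhs=-9; c'=1/3, d'=-3/2
row 2: denom=6−2·1/3=16/3; d'=(27−2·-3/2)/(16/3)=45/8
back: M2=45/8
back: M1=-3/2−1/3·45/8=-27/8
M: M0=0, M1=-27/8, M2=45/8, M3=0
seg 0: a=1, c=M0/2=0, d=(M1−M0)/(6·1)=-9/16, b=Δ0−h0·(2M0+M1)/6=-7/16
seg 1: a=0, c=M1/2=-27/16, d=(M2−M1)/(6·2)=3/4, b=Δ1−h1·(2M1+M2)/6=-17/8
seg 2: a=-5, c=M2/2=45/16, d=(M3−M2)/(6·1)=-15/16, b=Δ2−h2·(2M2+M3)/6=1/8
t_q=3/2 → seg 1, τ=1/2; S=0+-17/8·τ+-27/16·τ²+3/4·τ³=-89/64

  seg 0: a=1 b=-7/16 c=0 d=-9/16
  seg 1: a=0 b=-17/8 c=-27/16 d=3/4
  seg 2: a=-5 b=1/8 c=45/16 d=-15/16
S(3/2) = -89/64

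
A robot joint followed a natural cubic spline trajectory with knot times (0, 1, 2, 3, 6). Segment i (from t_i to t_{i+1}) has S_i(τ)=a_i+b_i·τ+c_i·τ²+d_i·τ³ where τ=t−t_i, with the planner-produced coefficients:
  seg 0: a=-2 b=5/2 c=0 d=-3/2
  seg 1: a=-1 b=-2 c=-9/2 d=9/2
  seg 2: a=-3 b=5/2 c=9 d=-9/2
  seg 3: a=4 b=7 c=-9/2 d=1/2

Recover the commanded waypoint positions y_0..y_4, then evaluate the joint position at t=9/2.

y_0=-2 y_1=-1 y_2=-3 y_3=4 y_4=-2
S(9/2) = 97/16

y_0 = S_0(0) = a_0 = -2
y_1 = S_1(0) = a_1 = -1
y_2 = S_2(0) = a_2 = -3
y_3 = S_3(0) = a_3 = 4
y_4 = S_3(3) = -2
t_q=9/2 is in segment 3 (τ=3/2); S_3(τ)=97/16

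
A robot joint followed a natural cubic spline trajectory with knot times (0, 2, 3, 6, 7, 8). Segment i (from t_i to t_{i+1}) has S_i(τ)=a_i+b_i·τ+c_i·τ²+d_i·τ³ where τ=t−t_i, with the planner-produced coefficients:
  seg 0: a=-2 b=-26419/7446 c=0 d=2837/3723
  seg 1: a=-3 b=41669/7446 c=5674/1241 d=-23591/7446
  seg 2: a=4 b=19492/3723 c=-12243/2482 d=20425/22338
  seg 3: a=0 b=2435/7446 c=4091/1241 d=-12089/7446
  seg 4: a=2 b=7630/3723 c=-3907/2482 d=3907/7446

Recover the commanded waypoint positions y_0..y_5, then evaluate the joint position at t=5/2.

y_0=-2 y_1=-3 y_2=4 y_3=0 y_4=2 y_5=3
S(5/2) = 10823/19856

y_0 = S_0(0) = a_0 = -2
y_1 = S_1(0) = a_1 = -3
y_2 = S_2(0) = a_2 = 4
y_3 = S_3(0) = a_3 = 0
y_4 = S_4(0) = a_4 = 2
y_5 = S_4(1) = 3
t_q=5/2 is in segment 1 (τ=1/2); S_1(τ)=10823/19856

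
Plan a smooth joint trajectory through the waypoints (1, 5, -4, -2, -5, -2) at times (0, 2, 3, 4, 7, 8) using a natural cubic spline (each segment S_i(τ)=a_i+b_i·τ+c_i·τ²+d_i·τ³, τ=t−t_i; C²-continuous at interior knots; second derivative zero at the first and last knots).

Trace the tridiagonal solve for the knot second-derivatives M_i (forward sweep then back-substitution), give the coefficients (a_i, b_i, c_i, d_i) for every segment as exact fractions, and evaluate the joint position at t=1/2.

  seg 0: a=1 b=8380/1217 c=0 d=-2973/2434
  seg 1: a=5 b=-9458/1217 c=-8919/1217 d=7424/1217
  seg 2: a=-4 b=-5024/1217 c=13353/1217 d=-5895/1217
  seg 3: a=-2 b=3997/1217 c=-4332/1217 d=2594/3651
  seg 4: a=-5 b=1351/1217 c=3450/1217 d=-1150/1217
S(1/2) = 83539/19472

Δ: Δ0=2, Δ1=-9, Δ2=2, Δ3=-1, Δ4=3
row 1: diag=6, rhs=-66; c'=1/6, d'=-11
row 2: denom=4−1·1/6=23/6; d'=(66−1·-11)/(23/6)=462/23
row 3: denom=8−1·6/23=178/23; d'=(-18−1·462/23)/(178/23)=-438/89
row 4: denom=8−3·69/178=1217/178; d'=(24−3·-438/89)/(1217/178)=6900/1217
back: M4=6900/1217
back: M3=-438/89−69/178·6900/1217=-8664/1217
back: M2=462/23−6/23·-8664/1217=26706/1217
back: M1=-11−1/6·26706/1217=-17838/1217
M: M0=0, M1=-17838/1217, M2=26706/1217, M3=-8664/1217, M4=6900/1217, M5=0
seg 0: a=1, c=M0/2=0, d=(M1−M0)/(6·2)=-2973/2434, b=Δ0−h0·(2M0+M1)/6=8380/1217
seg 1: a=5, c=M1/2=-8919/1217, d=(M2−M1)/(6·1)=7424/1217, b=Δ1−h1·(2M1+M2)/6=-9458/1217
seg 2: a=-4, c=M2/2=13353/1217, d=(M3−M2)/(6·1)=-5895/1217, b=Δ2−h2·(2M2+M3)/6=-5024/1217
seg 3: a=-2, c=M3/2=-4332/1217, d=(M4−M3)/(6·3)=2594/3651, b=Δ3−h3·(2M3+M4)/6=3997/1217
seg 4: a=-5, c=M4/2=3450/1217, d=(M5−M4)/(6·1)=-1150/1217, b=Δ4−h4·(2M4+M5)/6=1351/1217
t_q=1/2 → seg 0, τ=1/2; S=1+8380/1217·τ+0·τ²+-2973/2434·τ³=83539/19472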